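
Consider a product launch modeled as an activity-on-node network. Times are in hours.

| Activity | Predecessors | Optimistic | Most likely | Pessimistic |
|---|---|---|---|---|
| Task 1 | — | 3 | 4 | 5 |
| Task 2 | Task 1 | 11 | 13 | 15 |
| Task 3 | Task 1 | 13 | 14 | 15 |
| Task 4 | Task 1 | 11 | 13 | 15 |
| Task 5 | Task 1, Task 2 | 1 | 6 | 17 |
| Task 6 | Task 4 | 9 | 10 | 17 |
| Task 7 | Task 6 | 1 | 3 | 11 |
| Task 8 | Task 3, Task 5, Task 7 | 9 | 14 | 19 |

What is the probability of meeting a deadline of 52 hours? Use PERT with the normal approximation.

te_Task 1 = (3 + 4·4 + 5)/6 = 24/6 = 4; σ²_Task 1 = ((5−3)/6)² = 0.111
te_Task 2 = (11 + 4·13 + 15)/6 = 78/6 = 13; σ²_Task 2 = ((15−11)/6)² = 0.444
te_Task 3 = (13 + 4·14 + 15)/6 = 84/6 = 14; σ²_Task 3 = ((15−13)/6)² = 0.111
te_Task 4 = (11 + 4·13 + 15)/6 = 78/6 = 13; σ²_Task 4 = ((15−11)/6)² = 0.444
te_Task 5 = (1 + 4·6 + 17)/6 = 42/6 = 7; σ²_Task 5 = ((17−1)/6)² = 7.111
te_Task 6 = (9 + 4·10 + 17)/6 = 66/6 = 11; σ²_Task 6 = ((17−9)/6)² = 1.778
te_Task 7 = (1 + 4·3 + 11)/6 = 24/6 = 4; σ²_Task 7 = ((11−1)/6)² = 2.778
te_Task 8 = (9 + 4·14 + 19)/6 = 84/6 = 14; σ²_Task 8 = ((19−9)/6)² = 2.778

Forward pass:
ES_Task 1 = 0; EF_Task 1 = 4
ES_Task 2 = 4; EF_Task 2 = 4+13 = 17
ES_Task 3 = 4; EF_Task 3 = 4+14 = 18
ES_Task 4 = 4; EF_Task 4 = 4+13 = 17
ES_Task 5 = max(EF_Task 1=4, EF_Task 2=17) = 17; EF_Task 5 = 17+7 = 24
ES_Task 6 = 17; EF_Task 6 = 17+11 = 28
ES_Task 7 = 28; EF_Task 7 = 28+4 = 32
ES_Task 8 = max(EF_Task 3=18, EF_Task 5=24, EF_Task 7=32) = 32; EF_Task 8 = 32+14 = 46
Expected project duration μ = 46 hours. Critical path: Task 1 → Task 4 → Task 6 → Task 7 → Task 8.

Variance along critical path = 0.111 + 0.444 + 1.778 + 2.778 + 2.778 = 7.889; σ = √7.889 = 2.809 hours.
Z = (52 − 46) / 2.809 = 2.136
P(T ≤ 52) = Φ(2.136) ≈ 0.984

0.984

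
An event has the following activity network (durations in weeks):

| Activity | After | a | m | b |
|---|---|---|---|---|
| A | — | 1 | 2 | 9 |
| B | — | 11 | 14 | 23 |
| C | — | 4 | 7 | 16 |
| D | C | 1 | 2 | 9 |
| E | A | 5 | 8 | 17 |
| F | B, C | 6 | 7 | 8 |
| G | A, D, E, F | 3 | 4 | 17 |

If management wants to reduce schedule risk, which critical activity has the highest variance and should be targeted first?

G

te_A = (1 + 4·2 + 9)/6 = 18/6 = 3; σ²_A = ((9−1)/6)² = 1.778
te_B = (11 + 4·14 + 23)/6 = 90/6 = 15; σ²_B = ((23−11)/6)² = 4.000
te_C = (4 + 4·7 + 16)/6 = 48/6 = 8; σ²_C = ((16−4)/6)² = 4.000
te_D = (1 + 4·2 + 9)/6 = 18/6 = 3; σ²_D = ((9−1)/6)² = 1.778
te_E = (5 + 4·8 + 17)/6 = 54/6 = 9; σ²_E = ((17−5)/6)² = 4.000
te_F = (6 + 4·7 + 8)/6 = 42/6 = 7; σ²_F = ((8−6)/6)² = 0.111
te_G = (3 + 4·4 + 17)/6 = 36/6 = 6; σ²_G = ((17−3)/6)² = 5.444

Forward pass:
ES_A = 0; EF_A = 3
ES_B = 0; EF_B = 15
ES_C = 0; EF_C = 8
ES_D = 8; EF_D = 8+3 = 11
ES_E = 3; EF_E = 3+9 = 12
ES_F = max(EF_B=15, EF_C=8) = 15; EF_F = 15+7 = 22
ES_G = max(EF_A=3, EF_D=11, EF_E=12, EF_F=22) = 22; EF_G = 22+6 = 28
Expected project duration μ = 28 weeks. Critical path: B → F → G.

Variances on critical path: σ²_B=4.000, σ²_F=0.111, σ²_G=5.444.
Largest is σ²_G = 5.444.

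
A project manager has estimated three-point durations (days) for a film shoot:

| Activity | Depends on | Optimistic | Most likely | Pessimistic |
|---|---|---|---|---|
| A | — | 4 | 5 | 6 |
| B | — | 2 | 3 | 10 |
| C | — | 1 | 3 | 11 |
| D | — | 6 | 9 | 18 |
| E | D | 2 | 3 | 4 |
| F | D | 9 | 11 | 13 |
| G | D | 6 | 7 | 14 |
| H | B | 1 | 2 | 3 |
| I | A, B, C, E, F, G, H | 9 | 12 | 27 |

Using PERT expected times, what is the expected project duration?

35 days

te_A = (4 + 4·5 + 6)/6 = 30/6 = 5
te_B = (2 + 4·3 + 10)/6 = 24/6 = 4
te_C = (1 + 4·3 + 11)/6 = 24/6 = 4
te_D = (6 + 4·9 + 18)/6 = 60/6 = 10
te_E = (2 + 4·3 + 4)/6 = 18/6 = 3
te_F = (9 + 4·11 + 13)/6 = 66/6 = 11
te_G = (6 + 4·7 + 14)/6 = 48/6 = 8
te_H = (1 + 4·2 + 3)/6 = 12/6 = 2
te_I = (9 + 4·12 + 27)/6 = 84/6 = 14

Forward pass:
ES_A = 0; EF_A = 5
ES_B = 0; EF_B = 4
ES_C = 0; EF_C = 4
ES_D = 0; EF_D = 10
ES_E = 10; EF_E = 10+3 = 13
ES_F = 10; EF_F = 10+11 = 21
ES_G = 10; EF_G = 10+8 = 18
ES_H = 4; EF_H = 4+2 = 6
ES_I = max(EF_A=5, EF_B=4, EF_C=4, EF_E=13, EF_F=21, EF_G=18, EF_H=6) = 21; EF_I = 21+14 = 35
Expected project duration μ = 35 days. Critical path: D → F → I.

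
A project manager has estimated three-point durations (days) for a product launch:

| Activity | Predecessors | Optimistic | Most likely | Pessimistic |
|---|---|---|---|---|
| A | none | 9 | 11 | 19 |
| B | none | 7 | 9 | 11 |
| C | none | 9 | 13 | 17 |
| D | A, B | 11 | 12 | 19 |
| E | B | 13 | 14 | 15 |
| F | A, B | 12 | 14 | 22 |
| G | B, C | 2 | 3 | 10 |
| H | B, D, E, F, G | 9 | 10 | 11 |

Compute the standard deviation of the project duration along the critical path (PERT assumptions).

2.38 days

te_A = (9 + 4·11 + 19)/6 = 72/6 = 12; σ²_A = ((19−9)/6)² = 2.778
te_B = (7 + 4·9 + 11)/6 = 54/6 = 9; σ²_B = ((11−7)/6)² = 0.444
te_C = (9 + 4·13 + 17)/6 = 78/6 = 13; σ²_C = ((17−9)/6)² = 1.778
te_D = (11 + 4·12 + 19)/6 = 78/6 = 13; σ²_D = ((19−11)/6)² = 1.778
te_E = (13 + 4·14 + 15)/6 = 84/6 = 14; σ²_E = ((15−13)/6)² = 0.111
te_F = (12 + 4·14 + 22)/6 = 90/6 = 15; σ²_F = ((22−12)/6)² = 2.778
te_G = (2 + 4·3 + 10)/6 = 24/6 = 4; σ²_G = ((10−2)/6)² = 1.778
te_H = (9 + 4·10 + 11)/6 = 60/6 = 10; σ²_H = ((11−9)/6)² = 0.111

Forward pass:
ES_A = 0; EF_A = 12
ES_B = 0; EF_B = 9
ES_C = 0; EF_C = 13
ES_D = max(EF_A=12, EF_B=9) = 12; EF_D = 12+13 = 25
ES_E = 9; EF_E = 9+14 = 23
ES_F = max(EF_A=12, EF_B=9) = 12; EF_F = 12+15 = 27
ES_G = max(EF_B=9, EF_C=13) = 13; EF_G = 13+4 = 17
ES_H = max(EF_B=9, EF_D=25, EF_E=23, EF_F=27, EF_G=17) = 27; EF_H = 27+10 = 37
Expected project duration μ = 37 days. Critical path: A → F → H.

Variance along critical path = 2.778 + 2.778 + 0.111 = 5.667
σ = √5.667 = 2.380 days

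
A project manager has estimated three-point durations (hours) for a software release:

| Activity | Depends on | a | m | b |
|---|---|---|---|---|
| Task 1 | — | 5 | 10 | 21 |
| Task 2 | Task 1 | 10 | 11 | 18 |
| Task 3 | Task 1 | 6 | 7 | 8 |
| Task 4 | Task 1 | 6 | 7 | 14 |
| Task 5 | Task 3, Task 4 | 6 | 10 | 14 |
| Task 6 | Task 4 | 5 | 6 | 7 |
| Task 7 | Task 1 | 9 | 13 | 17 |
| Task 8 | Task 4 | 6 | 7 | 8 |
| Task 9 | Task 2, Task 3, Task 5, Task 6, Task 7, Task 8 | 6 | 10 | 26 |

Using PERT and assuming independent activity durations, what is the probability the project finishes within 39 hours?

0.334

te_Task 1 = (5 + 4·10 + 21)/6 = 66/6 = 11; σ²_Task 1 = ((21−5)/6)² = 7.111
te_Task 2 = (10 + 4·11 + 18)/6 = 72/6 = 12; σ²_Task 2 = ((18−10)/6)² = 1.778
te_Task 3 = (6 + 4·7 + 8)/6 = 42/6 = 7; σ²_Task 3 = ((8−6)/6)² = 0.111
te_Task 4 = (6 + 4·7 + 14)/6 = 48/6 = 8; σ²_Task 4 = ((14−6)/6)² = 1.778
te_Task 5 = (6 + 4·10 + 14)/6 = 60/6 = 10; σ²_Task 5 = ((14−6)/6)² = 1.778
te_Task 6 = (5 + 4·6 + 7)/6 = 36/6 = 6; σ²_Task 6 = ((7−5)/6)² = 0.111
te_Task 7 = (9 + 4·13 + 17)/6 = 78/6 = 13; σ²_Task 7 = ((17−9)/6)² = 1.778
te_Task 8 = (6 + 4·7 + 8)/6 = 42/6 = 7; σ²_Task 8 = ((8−6)/6)² = 0.111
te_Task 9 = (6 + 4·10 + 26)/6 = 72/6 = 12; σ²_Task 9 = ((26−6)/6)² = 11.111

Forward pass:
ES_Task 1 = 0; EF_Task 1 = 11
ES_Task 2 = 11; EF_Task 2 = 11+12 = 23
ES_Task 3 = 11; EF_Task 3 = 11+7 = 18
ES_Task 4 = 11; EF_Task 4 = 11+8 = 19
ES_Task 5 = max(EF_Task 3=18, EF_Task 4=19) = 19; EF_Task 5 = 19+10 = 29
ES_Task 6 = 19; EF_Task 6 = 19+6 = 25
ES_Task 7 = 11; EF_Task 7 = 11+13 = 24
ES_Task 8 = 19; EF_Task 8 = 19+7 = 26
ES_Task 9 = max(EF_Task 2=23, EF_Task 3=18, EF_Task 5=29, EF_Task 6=25, EF_Task 7=24, EF_Task 8=26) = 29; EF_Task 9 = 29+12 = 41
Expected project duration μ = 41 hours. Critical path: Task 1 → Task 4 → Task 5 → Task 9.

Variance along critical path = 7.111 + 1.778 + 1.778 + 11.111 = 21.778; σ = √21.778 = 4.667 hours.
Z = (39 − 41) / 4.667 = -0.429
P(T ≤ 39) = Φ(-0.429) ≈ 0.334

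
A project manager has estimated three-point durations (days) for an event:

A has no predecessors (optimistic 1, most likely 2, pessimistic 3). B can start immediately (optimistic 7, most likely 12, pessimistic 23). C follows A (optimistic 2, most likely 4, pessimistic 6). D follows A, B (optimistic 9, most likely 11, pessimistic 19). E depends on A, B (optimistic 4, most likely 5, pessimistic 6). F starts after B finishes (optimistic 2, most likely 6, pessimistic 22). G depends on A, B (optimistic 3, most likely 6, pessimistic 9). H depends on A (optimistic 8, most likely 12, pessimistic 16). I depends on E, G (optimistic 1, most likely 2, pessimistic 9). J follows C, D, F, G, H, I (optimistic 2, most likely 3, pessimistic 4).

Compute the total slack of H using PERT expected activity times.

11 days

te_A = (1 + 4·2 + 3)/6 = 12/6 = 2
te_B = (7 + 4·12 + 23)/6 = 78/6 = 13
te_C = (2 + 4·4 + 6)/6 = 24/6 = 4
te_D = (9 + 4·11 + 19)/6 = 72/6 = 12
te_E = (4 + 4·5 + 6)/6 = 30/6 = 5
te_F = (2 + 4·6 + 22)/6 = 48/6 = 8
te_G = (3 + 4·6 + 9)/6 = 36/6 = 6
te_H = (8 + 4·12 + 16)/6 = 72/6 = 12
te_I = (1 + 4·2 + 9)/6 = 18/6 = 3
te_J = (2 + 4·3 + 4)/6 = 18/6 = 3

Forward pass:
ES_A = 0; EF_A = 2
ES_B = 0; EF_B = 13
ES_C = 2; EF_C = 2+4 = 6
ES_D = max(EF_A=2, EF_B=13) = 13; EF_D = 13+12 = 25
ES_E = max(EF_A=2, EF_B=13) = 13; EF_E = 13+5 = 18
ES_F = 13; EF_F = 13+8 = 21
ES_G = max(EF_A=2, EF_B=13) = 13; EF_G = 13+6 = 19
ES_H = 2; EF_H = 2+12 = 14
ES_I = max(EF_E=18, EF_G=19) = 19; EF_I = 19+3 = 22
ES_J = max(EF_C=6, EF_D=25, EF_F=21, EF_G=19, EF_H=14, EF_I=22) = 25; EF_J = 25+3 = 28
Expected project duration μ = 28 days. Critical path: B → D → J.

Backward pass:
LF_J = 28; LS_J = 28−3 = 25
LF_I = LS_J = 25; LS_I = 25−3 = 22
LF_H = LS_J = 25; LS_H = 25−12 = 13
LF_G = min(LS_I=22, LS_J=25) = 22; LS_G = 22−6 = 16
LF_F = LS_J = 25; LS_F = 25−8 = 17
LF_E = LS_I = 22; LS_E = 22−5 = 17
LF_D = LS_J = 25; LS_D = 25−12 = 13
LF_C = LS_J = 25; LS_C = 25−4 = 21
LF_B = min(LS_D=13, LS_E=17, LS_F=17, LS_G=16) = 13; LS_B = 13−13 = 0
LF_A = min(LS_C=21, LS_D=13, LS_E=17, LS_G=16, LS_H=13) = 13; LS_A = 13−2 = 11
Slack_H = LS_H − ES_H = 13 − 2 = 11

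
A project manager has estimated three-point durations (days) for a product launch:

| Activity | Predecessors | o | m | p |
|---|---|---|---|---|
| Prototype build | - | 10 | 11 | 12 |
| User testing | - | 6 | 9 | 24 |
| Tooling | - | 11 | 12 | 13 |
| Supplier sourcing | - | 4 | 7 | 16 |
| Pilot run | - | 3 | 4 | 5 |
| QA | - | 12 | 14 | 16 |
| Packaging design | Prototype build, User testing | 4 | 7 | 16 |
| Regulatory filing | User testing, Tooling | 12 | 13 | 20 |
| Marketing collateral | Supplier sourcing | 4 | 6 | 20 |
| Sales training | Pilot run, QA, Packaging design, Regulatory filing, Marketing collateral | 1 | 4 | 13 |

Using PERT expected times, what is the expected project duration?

31 days

te_Prototype build = (10 + 4·11 + 12)/6 = 66/6 = 11
te_User testing = (6 + 4·9 + 24)/6 = 66/6 = 11
te_Tooling = (11 + 4·12 + 13)/6 = 72/6 = 12
te_Supplier sourcing = (4 + 4·7 + 16)/6 = 48/6 = 8
te_Pilot run = (3 + 4·4 + 5)/6 = 24/6 = 4
te_QA = (12 + 4·14 + 16)/6 = 84/6 = 14
te_Packaging design = (4 + 4·7 + 16)/6 = 48/6 = 8
te_Regulatory filing = (12 + 4·13 + 20)/6 = 84/6 = 14
te_Marketing collateral = (4 + 4·6 + 20)/6 = 48/6 = 8
te_Sales training = (1 + 4·4 + 13)/6 = 30/6 = 5

Forward pass:
ES_Prototype build = 0; EF_Prototype build = 11
ES_User testing = 0; EF_User testing = 11
ES_Tooling = 0; EF_Tooling = 12
ES_Supplier sourcing = 0; EF_Supplier sourcing = 8
ES_Pilot run = 0; EF_Pilot run = 4
ES_QA = 0; EF_QA = 14
ES_Packaging design = max(EF_Prototype build=11, EF_User testing=11) = 11; EF_Packaging design = 11+8 = 19
ES_Regulatory filing = max(EF_User testing=11, EF_Tooling=12) = 12; EF_Regulatory filing = 12+14 = 26
ES_Marketing collateral = 8; EF_Marketing collateral = 8+8 = 16
ES_Sales training = max(EF_Pilot run=4, EF_QA=14, EF_Packaging design=19, EF_Regulatory filing=26, EF_Marketing collateral=16) = 26; EF_Sales training = 26+5 = 31
Expected project duration μ = 31 days. Critical path: Tooling → Regulatory filing → Sales training.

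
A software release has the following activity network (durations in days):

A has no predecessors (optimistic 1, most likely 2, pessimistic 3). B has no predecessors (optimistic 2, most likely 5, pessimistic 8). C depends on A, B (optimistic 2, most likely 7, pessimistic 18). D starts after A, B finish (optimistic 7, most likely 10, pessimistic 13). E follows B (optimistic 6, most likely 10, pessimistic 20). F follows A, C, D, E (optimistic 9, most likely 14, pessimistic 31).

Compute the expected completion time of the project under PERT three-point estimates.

32 days

te_A = (1 + 4·2 + 3)/6 = 12/6 = 2
te_B = (2 + 4·5 + 8)/6 = 30/6 = 5
te_C = (2 + 4·7 + 18)/6 = 48/6 = 8
te_D = (7 + 4·10 + 13)/6 = 60/6 = 10
te_E = (6 + 4·10 + 20)/6 = 66/6 = 11
te_F = (9 + 4·14 + 31)/6 = 96/6 = 16

Forward pass:
ES_A = 0; EF_A = 2
ES_B = 0; EF_B = 5
ES_C = max(EF_A=2, EF_B=5) = 5; EF_C = 5+8 = 13
ES_D = max(EF_A=2, EF_B=5) = 5; EF_D = 5+10 = 15
ES_E = 5; EF_E = 5+11 = 16
ES_F = max(EF_A=2, EF_C=13, EF_D=15, EF_E=16) = 16; EF_F = 16+16 = 32
Expected project duration μ = 32 days. Critical path: B → E → F.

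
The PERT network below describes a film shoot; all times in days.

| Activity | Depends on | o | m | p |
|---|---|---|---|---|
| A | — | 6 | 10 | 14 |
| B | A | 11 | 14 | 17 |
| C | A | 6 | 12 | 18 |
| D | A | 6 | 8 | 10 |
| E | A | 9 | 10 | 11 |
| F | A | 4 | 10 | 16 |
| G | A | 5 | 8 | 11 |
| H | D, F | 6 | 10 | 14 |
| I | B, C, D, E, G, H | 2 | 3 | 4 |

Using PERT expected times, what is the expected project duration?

33 days

te_A = (6 + 4·10 + 14)/6 = 60/6 = 10
te_B = (11 + 4·14 + 17)/6 = 84/6 = 14
te_C = (6 + 4·12 + 18)/6 = 72/6 = 12
te_D = (6 + 4·8 + 10)/6 = 48/6 = 8
te_E = (9 + 4·10 + 11)/6 = 60/6 = 10
te_F = (4 + 4·10 + 16)/6 = 60/6 = 10
te_G = (5 + 4·8 + 11)/6 = 48/6 = 8
te_H = (6 + 4·10 + 14)/6 = 60/6 = 10
te_I = (2 + 4·3 + 4)/6 = 18/6 = 3

Forward pass:
ES_A = 0; EF_A = 10
ES_B = 10; EF_B = 10+14 = 24
ES_C = 10; EF_C = 10+12 = 22
ES_D = 10; EF_D = 10+8 = 18
ES_E = 10; EF_E = 10+10 = 20
ES_F = 10; EF_F = 10+10 = 20
ES_G = 10; EF_G = 10+8 = 18
ES_H = max(EF_D=18, EF_F=20) = 20; EF_H = 20+10 = 30
ES_I = max(EF_B=24, EF_C=22, EF_D=18, EF_E=20, EF_G=18, EF_H=30) = 30; EF_I = 30+3 = 33
Expected project duration μ = 33 days. Critical path: A → F → H → I.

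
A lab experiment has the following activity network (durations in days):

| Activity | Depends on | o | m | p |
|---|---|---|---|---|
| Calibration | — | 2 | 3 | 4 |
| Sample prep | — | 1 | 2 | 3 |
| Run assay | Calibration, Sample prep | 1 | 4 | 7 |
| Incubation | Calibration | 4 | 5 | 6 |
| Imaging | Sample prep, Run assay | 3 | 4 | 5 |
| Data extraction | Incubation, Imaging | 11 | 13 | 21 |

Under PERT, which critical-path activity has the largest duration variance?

Data extraction

te_Calibration = (2 + 4·3 + 4)/6 = 18/6 = 3; σ²_Calibration = ((4−2)/6)² = 0.111
te_Sample prep = (1 + 4·2 + 3)/6 = 12/6 = 2; σ²_Sample prep = ((3−1)/6)² = 0.111
te_Run assay = (1 + 4·4 + 7)/6 = 24/6 = 4; σ²_Run assay = ((7−1)/6)² = 1.000
te_Incubation = (4 + 4·5 + 6)/6 = 30/6 = 5; σ²_Incubation = ((6−4)/6)² = 0.111
te_Imaging = (3 + 4·4 + 5)/6 = 24/6 = 4; σ²_Imaging = ((5−3)/6)² = 0.111
te_Data extraction = (11 + 4·13 + 21)/6 = 84/6 = 14; σ²_Data extraction = ((21−11)/6)² = 2.778

Forward pass:
ES_Calibration = 0; EF_Calibration = 3
ES_Sample prep = 0; EF_Sample prep = 2
ES_Run assay = max(EF_Calibration=3, EF_Sample prep=2) = 3; EF_Run assay = 3+4 = 7
ES_Incubation = 3; EF_Incubation = 3+5 = 8
ES_Imaging = max(EF_Sample prep=2, EF_Run assay=7) = 7; EF_Imaging = 7+4 = 11
ES_Data extraction = max(EF_Incubation=8, EF_Imaging=11) = 11; EF_Data extraction = 11+14 = 25
Expected project duration μ = 25 days. Critical path: Calibration → Run assay → Imaging → Data extraction.

Variances on critical path: σ²_Calibration=0.111, σ²_Run assay=1.000, σ²_Imaging=0.111, σ²_Data extraction=2.778.
Largest is σ²_Data extraction = 2.778.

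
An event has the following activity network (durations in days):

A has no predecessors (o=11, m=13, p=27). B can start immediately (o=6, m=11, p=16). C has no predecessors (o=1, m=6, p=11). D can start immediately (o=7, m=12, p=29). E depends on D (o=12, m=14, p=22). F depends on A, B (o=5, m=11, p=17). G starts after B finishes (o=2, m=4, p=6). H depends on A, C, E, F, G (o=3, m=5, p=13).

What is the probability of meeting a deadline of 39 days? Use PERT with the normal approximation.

0.821

te_A = (11 + 4·13 + 27)/6 = 90/6 = 15; σ²_A = ((27−11)/6)² = 7.111
te_B = (6 + 4·11 + 16)/6 = 66/6 = 11; σ²_B = ((16−6)/6)² = 2.778
te_C = (1 + 4·6 + 11)/6 = 36/6 = 6; σ²_C = ((11−1)/6)² = 2.778
te_D = (7 + 4·12 + 29)/6 = 84/6 = 14; σ²_D = ((29−7)/6)² = 13.444
te_E = (12 + 4·14 + 22)/6 = 90/6 = 15; σ²_E = ((22−12)/6)² = 2.778
te_F = (5 + 4·11 + 17)/6 = 66/6 = 11; σ²_F = ((17−5)/6)² = 4.000
te_G = (2 + 4·4 + 6)/6 = 24/6 = 4; σ²_G = ((6−2)/6)² = 0.444
te_H = (3 + 4·5 + 13)/6 = 36/6 = 6; σ²_H = ((13−3)/6)² = 2.778

Forward pass:
ES_A = 0; EF_A = 15
ES_B = 0; EF_B = 11
ES_C = 0; EF_C = 6
ES_D = 0; EF_D = 14
ES_E = 14; EF_E = 14+15 = 29
ES_F = max(EF_A=15, EF_B=11) = 15; EF_F = 15+11 = 26
ES_G = 11; EF_G = 11+4 = 15
ES_H = max(EF_A=15, EF_C=6, EF_E=29, EF_F=26, EF_G=15) = 29; EF_H = 29+6 = 35
Expected project duration μ = 35 days. Critical path: D → E → H.

Variance along critical path = 13.444 + 2.778 + 2.778 = 19.000; σ = √19.000 = 4.359 days.
Z = (39 − 35) / 4.359 = 0.918
P(T ≤ 39) = Φ(0.918) ≈ 0.821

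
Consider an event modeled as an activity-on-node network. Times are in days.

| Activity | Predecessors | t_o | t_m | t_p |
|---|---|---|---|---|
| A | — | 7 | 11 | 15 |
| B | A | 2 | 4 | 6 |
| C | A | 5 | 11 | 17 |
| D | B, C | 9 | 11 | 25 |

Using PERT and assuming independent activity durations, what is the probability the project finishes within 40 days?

0.918

te_A = (7 + 4·11 + 15)/6 = 66/6 = 11; σ²_A = ((15−7)/6)² = 1.778
te_B = (2 + 4·4 + 6)/6 = 24/6 = 4; σ²_B = ((6−2)/6)² = 0.444
te_C = (5 + 4·11 + 17)/6 = 66/6 = 11; σ²_C = ((17−5)/6)² = 4.000
te_D = (9 + 4·11 + 25)/6 = 78/6 = 13; σ²_D = ((25−9)/6)² = 7.111

Forward pass:
ES_A = 0; EF_A = 11
ES_B = 11; EF_B = 11+4 = 15
ES_C = 11; EF_C = 11+11 = 22
ES_D = max(EF_B=15, EF_C=22) = 22; EF_D = 22+13 = 35
Expected project duration μ = 35 days. Critical path: A → C → D.

Variance along critical path = 1.778 + 4.000 + 7.111 = 12.889; σ = √12.889 = 3.590 days.
Z = (40 − 35) / 3.590 = 1.393
P(T ≤ 40) = Φ(1.393) ≈ 0.918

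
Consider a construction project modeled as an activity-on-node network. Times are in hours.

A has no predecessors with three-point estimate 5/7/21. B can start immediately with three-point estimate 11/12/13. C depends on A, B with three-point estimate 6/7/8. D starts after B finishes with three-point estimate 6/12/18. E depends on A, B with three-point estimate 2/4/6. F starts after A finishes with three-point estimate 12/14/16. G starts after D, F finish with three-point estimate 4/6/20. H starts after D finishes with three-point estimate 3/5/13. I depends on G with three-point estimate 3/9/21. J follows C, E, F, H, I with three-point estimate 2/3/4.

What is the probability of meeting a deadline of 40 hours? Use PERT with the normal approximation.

0.134

te_A = (5 + 4·7 + 21)/6 = 54/6 = 9; σ²_A = ((21−5)/6)² = 7.111
te_B = (11 + 4·12 + 13)/6 = 72/6 = 12; σ²_B = ((13−11)/6)² = 0.111
te_C = (6 + 4·7 + 8)/6 = 42/6 = 7; σ²_C = ((8−6)/6)² = 0.111
te_D = (6 + 4·12 + 18)/6 = 72/6 = 12; σ²_D = ((18−6)/6)² = 4.000
te_E = (2 + 4·4 + 6)/6 = 24/6 = 4; σ²_E = ((6−2)/6)² = 0.444
te_F = (12 + 4·14 + 16)/6 = 84/6 = 14; σ²_F = ((16−12)/6)² = 0.444
te_G = (4 + 4·6 + 20)/6 = 48/6 = 8; σ²_G = ((20−4)/6)² = 7.111
te_H = (3 + 4·5 + 13)/6 = 36/6 = 6; σ²_H = ((13−3)/6)² = 2.778
te_I = (3 + 4·9 + 21)/6 = 60/6 = 10; σ²_I = ((21−3)/6)² = 9.000
te_J = (2 + 4·3 + 4)/6 = 18/6 = 3; σ²_J = ((4−2)/6)² = 0.111

Forward pass:
ES_A = 0; EF_A = 9
ES_B = 0; EF_B = 12
ES_C = max(EF_A=9, EF_B=12) = 12; EF_C = 12+7 = 19
ES_D = 12; EF_D = 12+12 = 24
ES_E = max(EF_A=9, EF_B=12) = 12; EF_E = 12+4 = 16
ES_F = 9; EF_F = 9+14 = 23
ES_G = max(EF_D=24, EF_F=23) = 24; EF_G = 24+8 = 32
ES_H = 24; EF_H = 24+6 = 30
ES_I = 32; EF_I = 32+10 = 42
ES_J = max(EF_C=19, EF_E=16, EF_F=23, EF_H=30, EF_I=42) = 42; EF_J = 42+3 = 45
Expected project duration μ = 45 hours. Critical path: B → D → G → I → J.

Variance along critical path = 0.111 + 4.000 + 7.111 + 9.000 + 0.111 = 20.333; σ = √20.333 = 4.509 hours.
Z = (40 − 45) / 4.509 = -1.109
P(T ≤ 40) = Φ(-1.109) ≈ 0.134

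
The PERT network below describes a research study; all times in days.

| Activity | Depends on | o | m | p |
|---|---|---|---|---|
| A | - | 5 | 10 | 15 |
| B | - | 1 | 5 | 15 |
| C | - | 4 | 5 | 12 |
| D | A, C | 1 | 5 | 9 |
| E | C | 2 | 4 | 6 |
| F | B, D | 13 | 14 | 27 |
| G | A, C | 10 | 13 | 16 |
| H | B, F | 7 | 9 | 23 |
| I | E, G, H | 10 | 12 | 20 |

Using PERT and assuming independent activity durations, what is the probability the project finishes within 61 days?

te_A = (5 + 4·10 + 15)/6 = 60/6 = 10; σ²_A = ((15−5)/6)² = 2.778
te_B = (1 + 4·5 + 15)/6 = 36/6 = 6; σ²_B = ((15−1)/6)² = 5.444
te_C = (4 + 4·5 + 12)/6 = 36/6 = 6; σ²_C = ((12−4)/6)² = 1.778
te_D = (1 + 4·5 + 9)/6 = 30/6 = 5; σ²_D = ((9−1)/6)² = 1.778
te_E = (2 + 4·4 + 6)/6 = 24/6 = 4; σ²_E = ((6−2)/6)² = 0.444
te_F = (13 + 4·14 + 27)/6 = 96/6 = 16; σ²_F = ((27−13)/6)² = 5.444
te_G = (10 + 4·13 + 16)/6 = 78/6 = 13; σ²_G = ((16−10)/6)² = 1.000
te_H = (7 + 4·9 + 23)/6 = 66/6 = 11; σ²_H = ((23−7)/6)² = 7.111
te_I = (10 + 4·12 + 20)/6 = 78/6 = 13; σ²_I = ((20−10)/6)² = 2.778

Forward pass:
ES_A = 0; EF_A = 10
ES_B = 0; EF_B = 6
ES_C = 0; EF_C = 6
ES_D = max(EF_A=10, EF_C=6) = 10; EF_D = 10+5 = 15
ES_E = 6; EF_E = 6+4 = 10
ES_F = max(EF_B=6, EF_D=15) = 15; EF_F = 15+16 = 31
ES_G = max(EF_A=10, EF_C=6) = 10; EF_G = 10+13 = 23
ES_H = max(EF_B=6, EF_F=31) = 31; EF_H = 31+11 = 42
ES_I = max(EF_E=10, EF_G=23, EF_H=42) = 42; EF_I = 42+13 = 55
Expected project duration μ = 55 days. Critical path: A → D → F → H → I.

Variance along critical path = 2.778 + 1.778 + 5.444 + 7.111 + 2.778 = 19.889; σ = √19.889 = 4.460 days.
Z = (61 − 55) / 4.460 = 1.345
P(T ≤ 61) = Φ(1.345) ≈ 0.911

0.911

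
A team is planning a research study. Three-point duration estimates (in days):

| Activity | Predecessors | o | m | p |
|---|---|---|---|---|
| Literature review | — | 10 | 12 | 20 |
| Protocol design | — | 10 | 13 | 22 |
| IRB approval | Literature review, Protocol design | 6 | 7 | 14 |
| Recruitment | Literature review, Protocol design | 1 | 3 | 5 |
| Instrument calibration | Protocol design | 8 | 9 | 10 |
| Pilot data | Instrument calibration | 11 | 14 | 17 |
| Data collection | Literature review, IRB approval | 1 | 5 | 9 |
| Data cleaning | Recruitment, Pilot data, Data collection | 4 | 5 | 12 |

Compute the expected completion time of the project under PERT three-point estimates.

te_Literature review = (10 + 4·12 + 20)/6 = 78/6 = 13
te_Protocol design = (10 + 4·13 + 22)/6 = 84/6 = 14
te_IRB approval = (6 + 4·7 + 14)/6 = 48/6 = 8
te_Recruitment = (1 + 4·3 + 5)/6 = 18/6 = 3
te_Instrument calibration = (8 + 4·9 + 10)/6 = 54/6 = 9
te_Pilot data = (11 + 4·14 + 17)/6 = 84/6 = 14
te_Data collection = (1 + 4·5 + 9)/6 = 30/6 = 5
te_Data cleaning = (4 + 4·5 + 12)/6 = 36/6 = 6

Forward pass:
ES_Literature review = 0; EF_Literature review = 13
ES_Protocol design = 0; EF_Protocol design = 14
ES_IRB approval = max(EF_Literature review=13, EF_Protocol design=14) = 14; EF_IRB approval = 14+8 = 22
ES_Recruitment = max(EF_Literature review=13, EF_Protocol design=14) = 14; EF_Recruitment = 14+3 = 17
ES_Instrument calibration = 14; EF_Instrument calibration = 14+9 = 23
ES_Pilot data = 23; EF_Pilot data = 23+14 = 37
ES_Data collection = max(EF_Literature review=13, EF_IRB approval=22) = 22; EF_Data collection = 22+5 = 27
ES_Data cleaning = max(EF_Recruitment=17, EF_Pilot data=37, EF_Data collection=27) = 37; EF_Data cleaning = 37+6 = 43
Expected project duration μ = 43 days. Critical path: Protocol design → Instrument calibration → Pilot data → Data cleaning.

43 days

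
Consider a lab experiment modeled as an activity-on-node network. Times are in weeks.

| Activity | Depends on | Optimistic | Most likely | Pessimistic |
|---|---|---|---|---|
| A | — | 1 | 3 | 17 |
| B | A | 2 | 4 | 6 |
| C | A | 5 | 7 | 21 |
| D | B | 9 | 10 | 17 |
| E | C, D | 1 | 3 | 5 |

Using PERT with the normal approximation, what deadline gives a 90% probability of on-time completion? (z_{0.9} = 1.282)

te_A = (1 + 4·3 + 17)/6 = 30/6 = 5; σ²_A = ((17−1)/6)² = 7.111
te_B = (2 + 4·4 + 6)/6 = 24/6 = 4; σ²_B = ((6−2)/6)² = 0.444
te_C = (5 + 4·7 + 21)/6 = 54/6 = 9; σ²_C = ((21−5)/6)² = 7.111
te_D = (9 + 4·10 + 17)/6 = 66/6 = 11; σ²_D = ((17−9)/6)² = 1.778
te_E = (1 + 4·3 + 5)/6 = 18/6 = 3; σ²_E = ((5−1)/6)² = 0.444

Forward pass:
ES_A = 0; EF_A = 5
ES_B = 5; EF_B = 5+4 = 9
ES_C = 5; EF_C = 5+9 = 14
ES_D = 9; EF_D = 9+11 = 20
ES_E = max(EF_C=14, EF_D=20) = 20; EF_E = 20+3 = 23
Expected project duration μ = 23 weeks. Critical path: A → B → D → E.

Variance along critical path = 7.111 + 0.444 + 1.778 + 0.444 = 9.778; σ = 3.127 weeks.
D = μ + z·σ = 23 + 1.282·3.127 = 27.0 weeks

27.0 weeks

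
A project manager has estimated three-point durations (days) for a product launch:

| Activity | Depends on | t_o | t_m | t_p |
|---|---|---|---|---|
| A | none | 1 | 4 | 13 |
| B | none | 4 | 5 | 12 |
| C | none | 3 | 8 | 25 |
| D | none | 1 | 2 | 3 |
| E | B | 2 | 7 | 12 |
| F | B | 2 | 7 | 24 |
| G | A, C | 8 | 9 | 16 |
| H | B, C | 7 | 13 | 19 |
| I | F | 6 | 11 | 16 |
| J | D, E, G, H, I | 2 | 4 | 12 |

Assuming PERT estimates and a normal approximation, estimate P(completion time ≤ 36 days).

0.864

te_A = (1 + 4·4 + 13)/6 = 30/6 = 5; σ²_A = ((13−1)/6)² = 4.000
te_B = (4 + 4·5 + 12)/6 = 36/6 = 6; σ²_B = ((12−4)/6)² = 1.778
te_C = (3 + 4·8 + 25)/6 = 60/6 = 10; σ²_C = ((25−3)/6)² = 13.444
te_D = (1 + 4·2 + 3)/6 = 12/6 = 2; σ²_D = ((3−1)/6)² = 0.111
te_E = (2 + 4·7 + 12)/6 = 42/6 = 7; σ²_E = ((12−2)/6)² = 2.778
te_F = (2 + 4·7 + 24)/6 = 54/6 = 9; σ²_F = ((24−2)/6)² = 13.444
te_G = (8 + 4·9 + 16)/6 = 60/6 = 10; σ²_G = ((16−8)/6)² = 1.778
te_H = (7 + 4·13 + 19)/6 = 78/6 = 13; σ²_H = ((19−7)/6)² = 4.000
te_I = (6 + 4·11 + 16)/6 = 66/6 = 11; σ²_I = ((16−6)/6)² = 2.778
te_J = (2 + 4·4 + 12)/6 = 30/6 = 5; σ²_J = ((12−2)/6)² = 2.778

Forward pass:
ES_A = 0; EF_A = 5
ES_B = 0; EF_B = 6
ES_C = 0; EF_C = 10
ES_D = 0; EF_D = 2
ES_E = 6; EF_E = 6+7 = 13
ES_F = 6; EF_F = 6+9 = 15
ES_G = max(EF_A=5, EF_C=10) = 10; EF_G = 10+10 = 20
ES_H = max(EF_B=6, EF_C=10) = 10; EF_H = 10+13 = 23
ES_I = 15; EF_I = 15+11 = 26
ES_J = max(EF_D=2, EF_E=13, EF_G=20, EF_H=23, EF_I=26) = 26; EF_J = 26+5 = 31
Expected project duration μ = 31 days. Critical path: B → F → I → J.

Variance along critical path = 1.778 + 13.444 + 2.778 + 2.778 = 20.778; σ = √20.778 = 4.558 days.
Z = (36 − 31) / 4.558 = 1.097
P(T ≤ 36) = Φ(1.097) ≈ 0.864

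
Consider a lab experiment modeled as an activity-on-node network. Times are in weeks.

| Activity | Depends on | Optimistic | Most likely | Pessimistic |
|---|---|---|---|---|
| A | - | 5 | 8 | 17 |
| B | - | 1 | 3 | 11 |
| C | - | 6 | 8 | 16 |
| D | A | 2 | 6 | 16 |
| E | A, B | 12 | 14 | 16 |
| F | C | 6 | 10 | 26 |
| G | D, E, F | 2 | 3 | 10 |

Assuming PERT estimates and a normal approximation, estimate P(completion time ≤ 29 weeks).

te_A = (5 + 4·8 + 17)/6 = 54/6 = 9; σ²_A = ((17−5)/6)² = 4.000
te_B = (1 + 4·3 + 11)/6 = 24/6 = 4; σ²_B = ((11−1)/6)² = 2.778
te_C = (6 + 4·8 + 16)/6 = 54/6 = 9; σ²_C = ((16−6)/6)² = 2.778
te_D = (2 + 4·6 + 16)/6 = 42/6 = 7; σ²_D = ((16−2)/6)² = 5.444
te_E = (12 + 4·14 + 16)/6 = 84/6 = 14; σ²_E = ((16−12)/6)² = 0.444
te_F = (6 + 4·10 + 26)/6 = 72/6 = 12; σ²_F = ((26−6)/6)² = 11.111
te_G = (2 + 4·3 + 10)/6 = 24/6 = 4; σ²_G = ((10−2)/6)² = 1.778

Forward pass:
ES_A = 0; EF_A = 9
ES_B = 0; EF_B = 4
ES_C = 0; EF_C = 9
ES_D = 9; EF_D = 9+7 = 16
ES_E = max(EF_A=9, EF_B=4) = 9; EF_E = 9+14 = 23
ES_F = 9; EF_F = 9+12 = 21
ES_G = max(EF_D=16, EF_E=23, EF_F=21) = 23; EF_G = 23+4 = 27
Expected project duration μ = 27 weeks. Critical path: A → E → G.

Variance along critical path = 4.000 + 0.444 + 1.778 = 6.222; σ = √6.222 = 2.494 weeks.
Z = (29 − 27) / 2.494 = 0.802
P(T ≤ 29) = Φ(0.802) ≈ 0.789

0.789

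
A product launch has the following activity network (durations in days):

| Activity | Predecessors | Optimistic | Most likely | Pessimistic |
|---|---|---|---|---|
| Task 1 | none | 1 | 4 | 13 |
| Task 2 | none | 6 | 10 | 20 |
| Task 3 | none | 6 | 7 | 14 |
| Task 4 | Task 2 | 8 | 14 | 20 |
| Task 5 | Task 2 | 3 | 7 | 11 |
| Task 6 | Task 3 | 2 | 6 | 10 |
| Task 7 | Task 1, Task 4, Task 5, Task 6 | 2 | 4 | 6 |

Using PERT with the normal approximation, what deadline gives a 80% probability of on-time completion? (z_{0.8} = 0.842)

te_Task 1 = (1 + 4·4 + 13)/6 = 30/6 = 5; σ²_Task 1 = ((13−1)/6)² = 4.000
te_Task 2 = (6 + 4·10 + 20)/6 = 66/6 = 11; σ²_Task 2 = ((20−6)/6)² = 5.444
te_Task 3 = (6 + 4·7 + 14)/6 = 48/6 = 8; σ²_Task 3 = ((14−6)/6)² = 1.778
te_Task 4 = (8 + 4·14 + 20)/6 = 84/6 = 14; σ²_Task 4 = ((20−8)/6)² = 4.000
te_Task 5 = (3 + 4·7 + 11)/6 = 42/6 = 7; σ²_Task 5 = ((11−3)/6)² = 1.778
te_Task 6 = (2 + 4·6 + 10)/6 = 36/6 = 6; σ²_Task 6 = ((10−2)/6)² = 1.778
te_Task 7 = (2 + 4·4 + 6)/6 = 24/6 = 4; σ²_Task 7 = ((6−2)/6)² = 0.444

Forward pass:
ES_Task 1 = 0; EF_Task 1 = 5
ES_Task 2 = 0; EF_Task 2 = 11
ES_Task 3 = 0; EF_Task 3 = 8
ES_Task 4 = 11; EF_Task 4 = 11+14 = 25
ES_Task 5 = 11; EF_Task 5 = 11+7 = 18
ES_Task 6 = 8; EF_Task 6 = 8+6 = 14
ES_Task 7 = max(EF_Task 1=5, EF_Task 4=25, EF_Task 5=18, EF_Task 6=14) = 25; EF_Task 7 = 25+4 = 29
Expected project duration μ = 29 days. Critical path: Task 2 → Task 4 → Task 7.

Variance along critical path = 5.444 + 4.000 + 0.444 = 9.889; σ = 3.145 days.
D = μ + z·σ = 29 + 0.842·3.145 = 31.6 days

31.6 days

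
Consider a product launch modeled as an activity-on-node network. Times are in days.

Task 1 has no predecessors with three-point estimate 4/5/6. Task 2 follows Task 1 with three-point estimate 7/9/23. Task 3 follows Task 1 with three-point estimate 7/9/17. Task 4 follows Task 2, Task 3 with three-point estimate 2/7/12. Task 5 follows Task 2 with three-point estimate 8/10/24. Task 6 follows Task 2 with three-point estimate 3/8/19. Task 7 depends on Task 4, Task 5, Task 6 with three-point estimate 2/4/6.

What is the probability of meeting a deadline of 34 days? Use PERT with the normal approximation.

0.699

te_Task 1 = (4 + 4·5 + 6)/6 = 30/6 = 5; σ²_Task 1 = ((6−4)/6)² = 0.111
te_Task 2 = (7 + 4·9 + 23)/6 = 66/6 = 11; σ²_Task 2 = ((23−7)/6)² = 7.111
te_Task 3 = (7 + 4·9 + 17)/6 = 60/6 = 10; σ²_Task 3 = ((17−7)/6)² = 2.778
te_Task 4 = (2 + 4·7 + 12)/6 = 42/6 = 7; σ²_Task 4 = ((12−2)/6)² = 2.778
te_Task 5 = (8 + 4·10 + 24)/6 = 72/6 = 12; σ²_Task 5 = ((24−8)/6)² = 7.111
te_Task 6 = (3 + 4·8 + 19)/6 = 54/6 = 9; σ²_Task 6 = ((19−3)/6)² = 7.111
te_Task 7 = (2 + 4·4 + 6)/6 = 24/6 = 4; σ²_Task 7 = ((6−2)/6)² = 0.444

Forward pass:
ES_Task 1 = 0; EF_Task 1 = 5
ES_Task 2 = 5; EF_Task 2 = 5+11 = 16
ES_Task 3 = 5; EF_Task 3 = 5+10 = 15
ES_Task 4 = max(EF_Task 2=16, EF_Task 3=15) = 16; EF_Task 4 = 16+7 = 23
ES_Task 5 = 16; EF_Task 5 = 16+12 = 28
ES_Task 6 = 16; EF_Task 6 = 16+9 = 25
ES_Task 7 = max(EF_Task 4=23, EF_Task 5=28, EF_Task 6=25) = 28; EF_Task 7 = 28+4 = 32
Expected project duration μ = 32 days. Critical path: Task 1 → Task 2 → Task 5 → Task 7.

Variance along critical path = 0.111 + 7.111 + 7.111 + 0.444 = 14.778; σ = √14.778 = 3.844 days.
Z = (34 − 32) / 3.844 = 0.520
P(T ≤ 34) = Φ(0.520) ≈ 0.699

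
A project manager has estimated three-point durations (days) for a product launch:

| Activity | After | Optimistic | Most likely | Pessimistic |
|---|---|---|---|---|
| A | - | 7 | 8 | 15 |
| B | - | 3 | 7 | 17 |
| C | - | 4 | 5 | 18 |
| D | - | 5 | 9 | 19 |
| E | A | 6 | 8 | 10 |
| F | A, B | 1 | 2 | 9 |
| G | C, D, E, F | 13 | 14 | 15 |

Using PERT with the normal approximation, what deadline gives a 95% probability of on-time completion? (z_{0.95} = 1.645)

te_A = (7 + 4·8 + 15)/6 = 54/6 = 9; σ²_A = ((15−7)/6)² = 1.778
te_B = (3 + 4·7 + 17)/6 = 48/6 = 8; σ²_B = ((17−3)/6)² = 5.444
te_C = (4 + 4·5 + 18)/6 = 42/6 = 7; σ²_C = ((18−4)/6)² = 5.444
te_D = (5 + 4·9 + 19)/6 = 60/6 = 10; σ²_D = ((19−5)/6)² = 5.444
te_E = (6 + 4·8 + 10)/6 = 48/6 = 8; σ²_E = ((10−6)/6)² = 0.444
te_F = (1 + 4·2 + 9)/6 = 18/6 = 3; σ²_F = ((9−1)/6)² = 1.778
te_G = (13 + 4·14 + 15)/6 = 84/6 = 14; σ²_G = ((15−13)/6)² = 0.111

Forward pass:
ES_A = 0; EF_A = 9
ES_B = 0; EF_B = 8
ES_C = 0; EF_C = 7
ES_D = 0; EF_D = 10
ES_E = 9; EF_E = 9+8 = 17
ES_F = max(EF_A=9, EF_B=8) = 9; EF_F = 9+3 = 12
ES_G = max(EF_C=7, EF_D=10, EF_E=17, EF_F=12) = 17; EF_G = 17+14 = 31
Expected project duration μ = 31 days. Critical path: A → E → G.

Variance along critical path = 1.778 + 0.444 + 0.111 = 2.333; σ = 1.528 days.
D = μ + z·σ = 31 + 1.645·1.528 = 33.5 days

33.5 days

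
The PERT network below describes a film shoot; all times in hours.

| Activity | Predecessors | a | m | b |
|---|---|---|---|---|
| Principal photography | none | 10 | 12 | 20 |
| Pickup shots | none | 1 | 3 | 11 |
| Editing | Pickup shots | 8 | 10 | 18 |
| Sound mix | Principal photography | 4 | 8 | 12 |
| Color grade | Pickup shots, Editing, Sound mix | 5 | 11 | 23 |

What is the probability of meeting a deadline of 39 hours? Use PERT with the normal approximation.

0.948

te_Principal photography = (10 + 4·12 + 20)/6 = 78/6 = 13; σ²_Principal photography = ((20−10)/6)² = 2.778
te_Pickup shots = (1 + 4·3 + 11)/6 = 24/6 = 4; σ²_Pickup shots = ((11−1)/6)² = 2.778
te_Editing = (8 + 4·10 + 18)/6 = 66/6 = 11; σ²_Editing = ((18−8)/6)² = 2.778
te_Sound mix = (4 + 4·8 + 12)/6 = 48/6 = 8; σ²_Sound mix = ((12−4)/6)² = 1.778
te_Color grade = (5 + 4·11 + 23)/6 = 72/6 = 12; σ²_Color grade = ((23−5)/6)² = 9.000

Forward pass:
ES_Principal photography = 0; EF_Principal photography = 13
ES_Pickup shots = 0; EF_Pickup shots = 4
ES_Editing = 4; EF_Editing = 4+11 = 15
ES_Sound mix = 13; EF_Sound mix = 13+8 = 21
ES_Color grade = max(EF_Pickup shots=4, EF_Editing=15, EF_Sound mix=21) = 21; EF_Color grade = 21+12 = 33
Expected project duration μ = 33 hours. Critical path: Principal photography → Sound mix → Color grade.

Variance along critical path = 2.778 + 1.778 + 9.000 = 13.556; σ = √13.556 = 3.682 hours.
Z = (39 − 33) / 3.682 = 1.630
P(T ≤ 39) = Φ(1.630) ≈ 0.948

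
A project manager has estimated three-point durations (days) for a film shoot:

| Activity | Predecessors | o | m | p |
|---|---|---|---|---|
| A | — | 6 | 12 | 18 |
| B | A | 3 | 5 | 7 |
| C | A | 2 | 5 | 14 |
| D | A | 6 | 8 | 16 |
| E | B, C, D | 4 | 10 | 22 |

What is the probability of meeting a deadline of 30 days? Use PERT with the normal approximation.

te_A = (6 + 4·12 + 18)/6 = 72/6 = 12; σ²_A = ((18−6)/6)² = 4.000
te_B = (3 + 4·5 + 7)/6 = 30/6 = 5; σ²_B = ((7−3)/6)² = 0.444
te_C = (2 + 4·5 + 14)/6 = 36/6 = 6; σ²_C = ((14−2)/6)² = 4.000
te_D = (6 + 4·8 + 16)/6 = 54/6 = 9; σ²_D = ((16−6)/6)² = 2.778
te_E = (4 + 4·10 + 22)/6 = 66/6 = 11; σ²_E = ((22−4)/6)² = 9.000

Forward pass:
ES_A = 0; EF_A = 12
ES_B = 12; EF_B = 12+5 = 17
ES_C = 12; EF_C = 12+6 = 18
ES_D = 12; EF_D = 12+9 = 21
ES_E = max(EF_B=17, EF_C=18, EF_D=21) = 21; EF_E = 21+11 = 32
Expected project duration μ = 32 days. Critical path: A → D → E.

Variance along critical path = 4.000 + 2.778 + 9.000 = 15.778; σ = √15.778 = 3.972 days.
Z = (30 − 32) / 3.972 = -0.504
P(T ≤ 30) = Φ(-0.504) ≈ 0.307

0.307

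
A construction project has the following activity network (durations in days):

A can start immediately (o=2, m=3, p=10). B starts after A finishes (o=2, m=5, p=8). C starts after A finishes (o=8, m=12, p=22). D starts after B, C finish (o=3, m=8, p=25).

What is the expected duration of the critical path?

te_A = (2 + 4·3 + 10)/6 = 24/6 = 4
te_B = (2 + 4·5 + 8)/6 = 30/6 = 5
te_C = (8 + 4·12 + 22)/6 = 78/6 = 13
te_D = (3 + 4·8 + 25)/6 = 60/6 = 10

Forward pass:
ES_A = 0; EF_A = 4
ES_B = 4; EF_B = 4+5 = 9
ES_C = 4; EF_C = 4+13 = 17
ES_D = max(EF_B=9, EF_C=17) = 17; EF_D = 17+10 = 27
Expected project duration μ = 27 days. Critical path: A → C → D.

27 days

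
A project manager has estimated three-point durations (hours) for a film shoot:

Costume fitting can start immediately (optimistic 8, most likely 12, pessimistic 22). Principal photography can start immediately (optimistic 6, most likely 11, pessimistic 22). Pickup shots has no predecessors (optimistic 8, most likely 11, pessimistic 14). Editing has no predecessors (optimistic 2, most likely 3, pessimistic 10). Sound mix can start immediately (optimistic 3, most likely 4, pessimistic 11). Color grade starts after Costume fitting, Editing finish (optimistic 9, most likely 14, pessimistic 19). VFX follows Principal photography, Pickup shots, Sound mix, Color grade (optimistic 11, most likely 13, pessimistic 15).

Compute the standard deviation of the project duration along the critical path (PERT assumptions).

2.94 hours

te_Costume fitting = (8 + 4·12 + 22)/6 = 78/6 = 13; σ²_Costume fitting = ((22−8)/6)² = 5.444
te_Principal photography = (6 + 4·11 + 22)/6 = 72/6 = 12; σ²_Principal photography = ((22−6)/6)² = 7.111
te_Pickup shots = (8 + 4·11 + 14)/6 = 66/6 = 11; σ²_Pickup shots = ((14−8)/6)² = 1.000
te_Editing = (2 + 4·3 + 10)/6 = 24/6 = 4; σ²_Editing = ((10−2)/6)² = 1.778
te_Sound mix = (3 + 4·4 + 11)/6 = 30/6 = 5; σ²_Sound mix = ((11−3)/6)² = 1.778
te_Color grade = (9 + 4·14 + 19)/6 = 84/6 = 14; σ²_Color grade = ((19−9)/6)² = 2.778
te_VFX = (11 + 4·13 + 15)/6 = 78/6 = 13; σ²_VFX = ((15−11)/6)² = 0.444

Forward pass:
ES_Costume fitting = 0; EF_Costume fitting = 13
ES_Principal photography = 0; EF_Principal photography = 12
ES_Pickup shots = 0; EF_Pickup shots = 11
ES_Editing = 0; EF_Editing = 4
ES_Sound mix = 0; EF_Sound mix = 5
ES_Color grade = max(EF_Costume fitting=13, EF_Editing=4) = 13; EF_Color grade = 13+14 = 27
ES_VFX = max(EF_Principal photography=12, EF_Pickup shots=11, EF_Sound mix=5, EF_Color grade=27) = 27; EF_VFX = 27+13 = 40
Expected project duration μ = 40 hours. Critical path: Costume fitting → Color grade → VFX.

Variance along critical path = 5.444 + 2.778 + 0.444 = 8.667
σ = √8.667 = 2.944 hours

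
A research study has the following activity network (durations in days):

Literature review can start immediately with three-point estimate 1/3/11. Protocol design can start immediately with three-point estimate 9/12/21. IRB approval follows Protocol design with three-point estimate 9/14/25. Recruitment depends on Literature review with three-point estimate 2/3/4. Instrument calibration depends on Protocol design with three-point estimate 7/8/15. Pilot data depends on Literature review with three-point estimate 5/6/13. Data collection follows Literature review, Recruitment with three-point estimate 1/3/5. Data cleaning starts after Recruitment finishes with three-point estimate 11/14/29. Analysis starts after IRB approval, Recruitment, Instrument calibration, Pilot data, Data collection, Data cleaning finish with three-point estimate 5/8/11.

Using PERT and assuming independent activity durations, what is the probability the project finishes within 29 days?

te_Literature review = (1 + 4·3 + 11)/6 = 24/6 = 4; σ²_Literature review = ((11−1)/6)² = 2.778
te_Protocol design = (9 + 4·12 + 21)/6 = 78/6 = 13; σ²_Protocol design = ((21−9)/6)² = 4.000
te_IRB approval = (9 + 4·14 + 25)/6 = 90/6 = 15; σ²_IRB approval = ((25−9)/6)² = 7.111
te_Recruitment = (2 + 4·3 + 4)/6 = 18/6 = 3; σ²_Recruitment = ((4−2)/6)² = 0.111
te_Instrument calibration = (7 + 4·8 + 15)/6 = 54/6 = 9; σ²_Instrument calibration = ((15−7)/6)² = 1.778
te_Pilot data = (5 + 4·6 + 13)/6 = 42/6 = 7; σ²_Pilot data = ((13−5)/6)² = 1.778
te_Data collection = (1 + 4·3 + 5)/6 = 18/6 = 3; σ²_Data collection = ((5−1)/6)² = 0.444
te_Data cleaning = (11 + 4·14 + 29)/6 = 96/6 = 16; σ²_Data cleaning = ((29−11)/6)² = 9.000
te_Analysis = (5 + 4·8 + 11)/6 = 48/6 = 8; σ²_Analysis = ((11−5)/6)² = 1.000

Forward pass:
ES_Literature review = 0; EF_Literature review = 4
ES_Protocol design = 0; EF_Protocol design = 13
ES_IRB approval = 13; EF_IRB approval = 13+15 = 28
ES_Recruitment = 4; EF_Recruitment = 4+3 = 7
ES_Instrument calibration = 13; EF_Instrument calibration = 13+9 = 22
ES_Pilot data = 4; EF_Pilot data = 4+7 = 11
ES_Data collection = max(EF_Literature review=4, EF_Recruitment=7) = 7; EF_Data collection = 7+3 = 10
ES_Data cleaning = 7; EF_Data cleaning = 7+16 = 23
ES_Analysis = max(EF_IRB approval=28, EF_Recruitment=7, EF_Instrument calibration=22, EF_Pilot data=11, EF_Data collection=10, EF_Data cleaning=23) = 28; EF_Analysis = 28+8 = 36
Expected project duration μ = 36 days. Critical path: Protocol design → IRB approval → Analysis.

Variance along critical path = 4.000 + 7.111 + 1.000 = 12.111; σ = √12.111 = 3.480 days.
Z = (29 − 36) / 3.480 = -2.011
P(T ≤ 29) = Φ(-2.011) ≈ 0.022

0.022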